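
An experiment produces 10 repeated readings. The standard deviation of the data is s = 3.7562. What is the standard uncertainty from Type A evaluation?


u_A = s / sqrt(n)
u_A = 3.7562 / sqrt(10)
u_A = 3.7562 / 3.1622777
u_A = 1.1878

1.1878


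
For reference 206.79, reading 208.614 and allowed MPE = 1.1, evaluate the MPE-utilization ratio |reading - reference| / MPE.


e = indication - reference = 208.614 - 206.79 = 1.8240
|e| = 1.8240
ratio = |e| / MPE = 1.8240 / 1.1
ratio = 1.6582

1.6582


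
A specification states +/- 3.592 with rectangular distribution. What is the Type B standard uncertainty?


u_B = half_width / sqrt(3)
u_B = 3.592 / 1.7320508
u_B = 2.0738

2.0738


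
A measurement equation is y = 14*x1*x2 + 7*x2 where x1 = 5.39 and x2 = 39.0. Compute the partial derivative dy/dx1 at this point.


y = 14*x1*x2 + 7*x2
dy/dx1 = 14*x2
Evaluate at x2 = 39.0: c1 = 14 * 39.0
c1 = 546.0000

546.0000


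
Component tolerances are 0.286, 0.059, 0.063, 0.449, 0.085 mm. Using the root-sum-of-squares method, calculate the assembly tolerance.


RSS = sqrt(0.286^2 + 0.059^2 + 0.063^2 + 0.449^2 + 0.085^2)
= sqrt(0.298072)
= 0.5460

0.5460


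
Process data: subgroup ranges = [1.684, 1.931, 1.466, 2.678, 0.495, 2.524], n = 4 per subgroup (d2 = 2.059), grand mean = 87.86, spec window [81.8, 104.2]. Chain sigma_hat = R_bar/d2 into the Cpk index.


R_bar = (1.684 + 1.931 + 1.466 + 2.678 + 0.495 + 2.524) / 6 = 1.7963333
sigma = R_bar / d2 = 1.7963333 / 2.059 = 0.87242997
Cp = (USL - LSL)/(6*sigma) = (104.2 - 81.8)/(6*0.87242997) = 4.2792
Cpu = (104.2 - 87.86)/(3*0.87242997) = 6.2431
Cpl = (87.86 - 81.8)/(3*0.87242997) = 2.3154
Cpk = min(Cpu, Cpl) = 2.3154

2.3154


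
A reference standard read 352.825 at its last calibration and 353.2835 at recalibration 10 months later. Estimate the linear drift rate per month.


rate = (v2 - v1) / months
= (353.2835 - 352.825) / 10
= 0.4585 / 10
= 0.0459

0.0459


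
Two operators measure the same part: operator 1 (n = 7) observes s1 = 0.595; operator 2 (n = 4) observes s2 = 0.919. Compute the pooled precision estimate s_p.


s_p = sqrt(((n1-1)*s1^2 + (n2-1)*s2^2) / (n1+n2-2))
numerator = (7-1)*0.595^2 + (4-1)*0.919^2 = 2.12415 + 2.533683 = 4.657833
denominator = 7 + 4 - 2 = 9
s_p^2 = 4.657833 / 9 = 0.517537
s_p = sqrt(0.517537) = 0.7194

0.7194


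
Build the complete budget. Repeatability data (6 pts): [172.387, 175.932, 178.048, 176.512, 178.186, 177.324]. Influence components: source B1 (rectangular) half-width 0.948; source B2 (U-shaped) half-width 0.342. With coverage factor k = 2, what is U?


mean = (172.387 + 175.932 + 178.048 + 176.512 + 178.186 + 177.324) / 6 = 176.3981667
s = sqrt(sum((x - mean)^2)/(n-1)) = 2.1491949
u_A = s / sqrt(n) = 2.1491949 / sqrt(6) = 0.87740514
u_B1 = 0.948 / sqrt(3) = 0.54732806
u_B2 = 0.342 / sqrt(2) = 0.24183052
uc = sqrt(0.87740514^2 + 0.54732806^2 + 0.24183052^2) = 1.0620216
U = k * uc = 2 * 1.0620216
U = 2.1240

2.1240


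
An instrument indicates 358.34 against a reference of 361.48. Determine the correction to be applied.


Correction = standard - reading
= 361.48 - 358.34
= 3.1400

3.1400


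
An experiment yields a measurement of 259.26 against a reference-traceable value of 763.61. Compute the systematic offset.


Systematic error = measured - true
= 259.26 - 763.61
= -504.3500

-504.3500


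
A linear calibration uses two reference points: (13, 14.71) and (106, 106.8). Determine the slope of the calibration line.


slope = (y2 - y1) / (x2 - x1)
= (106.8 - 14.71) / (106 - 13)
= 92.0900 / 93
= 0.9902

0.9902


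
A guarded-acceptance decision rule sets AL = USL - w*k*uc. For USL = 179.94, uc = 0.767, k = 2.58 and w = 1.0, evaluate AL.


U = k * uc = 2.58 * 0.767 = 1.97886
guard band g = w * U = 1.0 * 1.97886 = 1.97886
AL = USL - g = 179.94 - 1.97886
AL = 177.9611

177.9611


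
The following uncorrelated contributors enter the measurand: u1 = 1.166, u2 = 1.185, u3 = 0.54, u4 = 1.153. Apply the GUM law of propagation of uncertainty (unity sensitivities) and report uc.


uc = sqrt(1.166^2 + 1.185^2 + 0.54^2 + 1.153^2)
uc = sqrt(4.38479)
uc = 2.0940

2.0940


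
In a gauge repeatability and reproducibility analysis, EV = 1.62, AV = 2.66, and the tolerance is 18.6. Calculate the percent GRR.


GRR = sqrt(EV^2 + AV^2) = sqrt(1.62^2 + 2.66^2) = 3.1144823
%GRR = GRR / tol * 100 = 3.1144823 / 18.6 * 100
%GRR = 16.7445

16.7445


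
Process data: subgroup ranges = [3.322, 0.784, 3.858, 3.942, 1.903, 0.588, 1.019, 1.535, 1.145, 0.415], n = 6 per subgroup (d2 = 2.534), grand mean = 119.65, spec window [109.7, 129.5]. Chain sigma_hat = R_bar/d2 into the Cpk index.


R_bar = (3.322 + 0.784 + 3.858 + 3.942 + 1.903 + 0.588 + 1.019 + 1.535 + 1.145 + 0.415) / 10 = 1.8511
sigma = R_bar / d2 = 1.8511 / 2.534 = 0.73050513
Cp = (USL - LSL)/(6*sigma) = (129.5 - 109.7)/(6*0.73050513) = 4.5174
Cpu = (129.5 - 119.65)/(3*0.73050513) = 4.4946
Cpl = (119.65 - 109.7)/(3*0.73050513) = 4.5402
Cpk = min(Cpu, Cpl) = 4.4946

4.4946


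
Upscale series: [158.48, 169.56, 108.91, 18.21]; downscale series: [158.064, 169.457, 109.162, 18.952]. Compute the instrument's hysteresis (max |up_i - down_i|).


|158.48 - 158.064| = 0.4160
|169.56 - 169.457| = 0.1030
|108.91 - 109.162| = 0.2520
|18.21 - 18.952| = 0.7420
hysteresis = max(diffs) = 0.7420

0.7420


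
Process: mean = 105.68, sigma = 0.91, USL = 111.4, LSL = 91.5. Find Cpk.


Cpu = (USL - mean) / (3*sigma) = (111.4 - 105.68) / (3*0.91) = 2.0952
Cpl = (mean - LSL) / (3*sigma) = (105.68 - 91.5) / (3*0.91) = 5.1941
Cpk = min(Cpu, Cpl) = 2.0952

2.0952


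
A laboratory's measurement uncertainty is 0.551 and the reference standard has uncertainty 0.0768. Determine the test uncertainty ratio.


TUR = u_lab / u_ref
= 0.551 / 0.0768
= 7.1745

7.1745


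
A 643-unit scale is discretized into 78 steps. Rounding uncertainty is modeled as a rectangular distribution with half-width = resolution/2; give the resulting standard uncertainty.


resolution = range / divisions
resolution = 643 / 78 = 8.2435897
u_res = resolution / (2*sqrt(3))
u_res = 8.2435897 / 3.4641016
u_res = 2.3797

2.3797


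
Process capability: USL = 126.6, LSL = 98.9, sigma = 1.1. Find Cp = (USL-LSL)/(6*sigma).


Cp = (USL - LSL) / (6 * sigma)
= (126.6 - 98.9) / (6 * 1.1)
= 27.7000 / 6.6000
= 4.1970

4.1970


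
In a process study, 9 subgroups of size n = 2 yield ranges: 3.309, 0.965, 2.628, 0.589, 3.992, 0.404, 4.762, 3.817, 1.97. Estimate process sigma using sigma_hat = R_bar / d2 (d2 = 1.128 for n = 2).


R_bar = (3.309 + 0.965 + 2.628 + 0.589 + 3.992 + 0.404 + 4.762 + 3.817 + 1.97) / 9
R_bar = 22.436 / 9 = 2.4928889
sigma_hat = R_bar / d2 = 2.4928889 / 1.128 = 2.2100

2.2100


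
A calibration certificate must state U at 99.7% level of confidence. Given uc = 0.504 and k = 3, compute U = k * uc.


U = k * uc
U = 3 * 0.504
U = 1.5120

1.5120


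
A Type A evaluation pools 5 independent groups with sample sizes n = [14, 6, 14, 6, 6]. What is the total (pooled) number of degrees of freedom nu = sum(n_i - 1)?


nu = sum_i (n_i - 1)
nu = ((14 - 1) + (6 - 1) + (14 - 1) + (6 - 1) + (6 - 1))
nu = 13 + 5 + 13 + 5 + 5
nu = 41

41


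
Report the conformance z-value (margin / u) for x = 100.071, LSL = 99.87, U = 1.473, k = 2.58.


u = U / k = 1.473 / 2.58 = 0.57093023
margin = |LSL - x| = |99.87 - 100.071| = 0.201
z = margin / u = 0.201 / 0.57093023
z = 0.3521

0.3521


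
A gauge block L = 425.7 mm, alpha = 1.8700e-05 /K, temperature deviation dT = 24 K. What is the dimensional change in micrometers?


dL = L * alpha * dT
= 425.7 * 1.8700e-05 * 24
= 0.1910542 mm
dL_um = 0.1910542 * 1000 = 191.0542 um

191.0542


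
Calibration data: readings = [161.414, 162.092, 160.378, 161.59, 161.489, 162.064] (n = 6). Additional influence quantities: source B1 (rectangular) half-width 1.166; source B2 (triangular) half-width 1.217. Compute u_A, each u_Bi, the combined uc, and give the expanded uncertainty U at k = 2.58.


mean = (161.414 + 162.092 + 160.378 + 161.59 + 161.489 + 162.064) / 6 = 161.5045
s = sqrt(sum((x - mean)^2)/(n-1)) = 0.62336819
u_A = s / sqrt(n) = 0.62336819 / sqrt(6) = 0.254489
u_B1 = 1.166 / sqrt(3) = 0.67319041
u_B2 = 1.217 / sqrt(6) = 0.49683817
uc = sqrt(0.254489^2 + 0.67319041^2 + 0.49683817^2) = 0.87452738
U = k * uc = 2.58 * 0.87452738
U = 2.2563

2.2563


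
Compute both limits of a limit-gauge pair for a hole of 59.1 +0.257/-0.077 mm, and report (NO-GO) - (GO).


GO = nominal - lower_tol (smallest hole = maximum material condition)
GO = 59.1 - 0.077 = 59.023
NO-GO = nominal + upper_tol (largest hole = least material condition)
NO-GO = 59.1 + 0.257 = 59.357
spread = NO-GO - GO = 59.357 - 59.023 = 0.3340

0.3340


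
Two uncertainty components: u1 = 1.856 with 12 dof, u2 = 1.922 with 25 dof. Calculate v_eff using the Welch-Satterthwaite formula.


uc = sqrt(u1^2 + u2^2) = sqrt(1.856^2 + 1.922^2) = 2.671857
v_eff = uc^4 / (u1^4/v1 + u2^4/v2)
= 2.671857^4 / (1.856^4/12 + 1.922^4/25)
= 50.962749 / 1.5347008
v_eff = 33.2070

33.2070


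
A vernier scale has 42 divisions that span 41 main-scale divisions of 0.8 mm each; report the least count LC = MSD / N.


LC = MSD / n_div
= 0.8 / 42
= 0.0190

0.0190


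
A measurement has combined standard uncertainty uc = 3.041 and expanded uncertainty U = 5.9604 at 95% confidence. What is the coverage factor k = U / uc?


k = U / uc
k = 5.9604 / 3.041
k = 1.96

1.96


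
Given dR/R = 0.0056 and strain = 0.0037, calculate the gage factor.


GF = (dR/R) / epsilon
= 0.0056 / 0.0037
= 1.5135

1.5135


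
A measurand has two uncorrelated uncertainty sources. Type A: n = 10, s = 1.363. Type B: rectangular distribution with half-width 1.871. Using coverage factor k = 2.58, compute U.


u_A = s / sqrt(n) = 1.363 / sqrt(10) = 0.43101845
u_B = half_width / sqrt(3) = 1.871 / sqrt(3) = 1.0802224
uc = sqrt(u_A^2 + u_B^2) = sqrt(0.43101845^2 + 1.0802224^2) = 1.163038
U = k * uc = 2.58 * 1.163038
U = 3.0006

3.0006


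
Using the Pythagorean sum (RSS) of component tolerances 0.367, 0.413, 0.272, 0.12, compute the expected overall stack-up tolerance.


RSS = sqrt(0.367^2 + 0.413^2 + 0.272^2 + 0.12^2)
= sqrt(0.393642)
= 0.6274

0.6274


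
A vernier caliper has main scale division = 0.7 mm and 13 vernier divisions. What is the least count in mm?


LC = MSD / n_div
= 0.7 / 13
= 0.0538

0.0538


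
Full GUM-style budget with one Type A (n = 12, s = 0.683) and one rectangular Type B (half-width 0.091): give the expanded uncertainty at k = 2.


u_A = s / sqrt(n) = 0.683 / sqrt(12) = 0.19716512
u_B = half_width / sqrt(3) = 0.091 / sqrt(3) = 0.052538874
uc = sqrt(u_A^2 + u_B^2) = sqrt(0.19716512^2 + 0.052538874^2) = 0.20404514
U = k * uc = 2 * 0.20404514
U = 0.4081

0.4081


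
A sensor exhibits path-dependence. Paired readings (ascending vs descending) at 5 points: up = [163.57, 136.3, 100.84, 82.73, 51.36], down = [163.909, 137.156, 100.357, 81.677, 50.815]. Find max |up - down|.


|163.57 - 163.909| = 0.3390
|136.3 - 137.156| = 0.8560
|100.84 - 100.357| = 0.4830
|82.73 - 81.677| = 1.0530
|51.36 - 50.815| = 0.5450
hysteresis = max(diffs) = 1.0530

1.0530


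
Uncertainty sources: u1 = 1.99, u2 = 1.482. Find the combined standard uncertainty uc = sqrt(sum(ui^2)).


uc = sqrt(1.99^2 + 1.482^2)
uc = sqrt(6.156424)
uc = 2.4812

2.4812


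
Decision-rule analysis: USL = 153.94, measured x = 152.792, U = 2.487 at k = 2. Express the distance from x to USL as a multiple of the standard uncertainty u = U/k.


u = U / k = 2.487 / 2 = 1.2435
margin = |USL - x| = |153.94 - 152.792| = 1.148
z = margin / u = 1.148 / 1.2435
z = 0.9232

0.9232


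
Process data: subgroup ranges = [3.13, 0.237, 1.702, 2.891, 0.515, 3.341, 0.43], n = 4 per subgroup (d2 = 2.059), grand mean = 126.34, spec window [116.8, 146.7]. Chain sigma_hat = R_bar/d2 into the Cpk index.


R_bar = (3.13 + 0.237 + 1.702 + 2.891 + 0.515 + 3.341 + 0.43) / 7 = 1.7494286
sigma = R_bar / d2 = 1.7494286 / 2.059 = 0.84964964
Cp = (USL - LSL)/(6*sigma) = (146.7 - 116.8)/(6*0.84964964) = 5.8652
Cpu = (146.7 - 126.34)/(3*0.84964964) = 7.9876
Cpl = (126.34 - 116.8)/(3*0.84964964) = 3.7427
Cpk = min(Cpu, Cpl) = 3.7427

3.7427


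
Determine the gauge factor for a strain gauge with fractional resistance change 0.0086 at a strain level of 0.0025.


GF = (dR/R) / epsilon
= 0.0086 / 0.0025
= 3.4400

3.4400


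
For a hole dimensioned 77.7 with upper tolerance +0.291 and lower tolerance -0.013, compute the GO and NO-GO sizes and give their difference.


GO = nominal - lower_tol (smallest hole = maximum material condition)
GO = 77.7 - 0.013 = 77.687
NO-GO = nominal + upper_tol (largest hole = least material condition)
NO-GO = 77.7 + 0.291 = 77.991
spread = NO-GO - GO = 77.991 - 77.687 = 0.3040

0.3040


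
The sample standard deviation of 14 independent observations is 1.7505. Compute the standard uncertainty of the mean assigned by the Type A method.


u_A = s / sqrt(n)
u_A = 1.7505 / sqrt(14)
u_A = 1.7505 / 3.7416574
u_A = 0.4678

0.4678


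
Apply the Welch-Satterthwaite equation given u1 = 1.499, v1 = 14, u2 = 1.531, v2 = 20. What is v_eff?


uc = sqrt(u1^2 + u2^2) = sqrt(1.499^2 + 1.531^2) = 2.142653
v_eff = uc^4 / (u1^4/v1 + u2^4/v2)
= 2.142653^4 / (1.499^4/14 + 1.531^4/20)
= 21.076931 / 0.63535148
v_eff = 33.1737

33.1737


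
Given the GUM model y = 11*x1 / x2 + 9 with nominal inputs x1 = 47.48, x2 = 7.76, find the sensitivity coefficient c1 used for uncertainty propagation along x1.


y = 11*x1 / x2 + 9
dy/dx1 = 11/x2
Evaluate at x2 = 7.76: c1 = 11 / 7.76
c1 = 1.4175

1.4175


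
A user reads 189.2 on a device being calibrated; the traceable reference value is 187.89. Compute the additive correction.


Correction = standard - reading
= 187.89 - 189.2
= -1.3100

-1.3100


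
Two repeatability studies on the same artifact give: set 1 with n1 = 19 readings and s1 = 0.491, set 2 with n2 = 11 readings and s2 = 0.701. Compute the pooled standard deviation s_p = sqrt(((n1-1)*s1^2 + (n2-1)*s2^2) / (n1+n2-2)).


s_p = sqrt(((n1-1)*s1^2 + (n2-1)*s2^2) / (n1+n2-2))
numerator = (19-1)*0.491^2 + (11-1)*0.701^2 = 4.339458 + 4.91401 = 9.253468
denominator = 19 + 11 - 2 = 28
s_p^2 = 9.253468 / 28 = 0.330481
s_p = sqrt(0.330481) = 0.5749

0.5749


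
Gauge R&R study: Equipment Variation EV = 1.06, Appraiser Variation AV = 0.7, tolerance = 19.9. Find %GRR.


GRR = sqrt(EV^2 + AV^2) = sqrt(1.06^2 + 0.7^2) = 1.2702756
%GRR = GRR / tol * 100 = 1.2702756 / 19.9 * 100
%GRR = 6.3833

6.3833


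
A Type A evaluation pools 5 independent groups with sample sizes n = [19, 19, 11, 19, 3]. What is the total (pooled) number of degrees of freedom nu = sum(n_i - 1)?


nu = sum_i (n_i - 1)
nu = ((19 - 1) + (19 - 1) + (11 - 1) + (19 - 1) + (3 - 1))
nu = 18 + 18 + 10 + 18 + 2
nu = 66

66


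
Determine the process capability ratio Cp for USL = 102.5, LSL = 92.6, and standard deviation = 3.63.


Cp = (USL - LSL) / (6 * sigma)
= (102.5 - 92.6) / (6 * 3.63)
= 9.9000 / 21.7800
= 0.4545

0.4545


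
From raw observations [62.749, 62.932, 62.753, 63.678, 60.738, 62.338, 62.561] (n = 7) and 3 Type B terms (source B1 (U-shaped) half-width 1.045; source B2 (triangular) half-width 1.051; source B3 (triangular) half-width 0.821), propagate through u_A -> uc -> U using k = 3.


mean = (62.749 + 62.932 + 62.753 + 63.678 + 60.738 + 62.338 + 62.561) / 7 = 62.53557143
s = sqrt(sum((x - mean)^2)/(n-1)) = 0.8968528
u_A = s / sqrt(n) = 0.8968528 / sqrt(7) = 0.3389785
u_B1 = 1.045 / sqrt(2) = 0.73892659
u_B2 = 1.051 / sqrt(6) = 0.42906895
u_B3 = 0.821 / sqrt(6) = 0.33517185
uc = sqrt(0.3389785^2 + 0.73892659^2 + 0.42906895^2 + 0.33517185^2) = 0.97844737
U = k * uc = 3 * 0.97844737
U = 2.9353

2.9353


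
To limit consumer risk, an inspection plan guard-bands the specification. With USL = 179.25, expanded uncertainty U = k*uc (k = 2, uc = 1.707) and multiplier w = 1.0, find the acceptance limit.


U = k * uc = 2 * 1.707 = 3.414
guard band g = w * U = 1.0 * 3.414 = 3.414
AL = USL - g = 179.25 - 3.414
AL = 175.8360

175.8360


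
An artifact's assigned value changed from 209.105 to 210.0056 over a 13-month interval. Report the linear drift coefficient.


rate = (v2 - v1) / months
= (210.0056 - 209.105) / 13
= 0.9006 / 13
= 0.0693

0.0693


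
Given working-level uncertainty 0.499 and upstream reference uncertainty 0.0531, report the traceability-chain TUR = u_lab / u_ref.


TUR = u_lab / u_ref
= 0.499 / 0.0531
= 9.3974

9.3974


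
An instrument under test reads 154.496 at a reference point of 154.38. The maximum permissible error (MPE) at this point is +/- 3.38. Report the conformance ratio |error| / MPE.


e = indication - reference = 154.496 - 154.38 = 0.1160
|e| = 0.1160
ratio = |e| / MPE = 0.1160 / 3.38
ratio = 0.0343

0.0343


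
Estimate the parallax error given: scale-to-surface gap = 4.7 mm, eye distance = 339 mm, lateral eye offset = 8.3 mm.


error = h * offset / d
= 4.7 * 8.3 / 339
= 0.1151

0.1151


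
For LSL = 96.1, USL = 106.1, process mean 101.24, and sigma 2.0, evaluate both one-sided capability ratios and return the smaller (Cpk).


Cpu = (USL - mean) / (3*sigma) = (106.1 - 101.24) / (3*2.0) = 0.8100
Cpl = (mean - LSL) / (3*sigma) = (101.24 - 96.1) / (3*2.0) = 0.8567
Cpk = min(Cpu, Cpl) = 0.8100

0.8100


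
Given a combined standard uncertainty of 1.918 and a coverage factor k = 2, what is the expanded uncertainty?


U = k * uc
U = 2 * 1.918
U = 3.8360

3.8360


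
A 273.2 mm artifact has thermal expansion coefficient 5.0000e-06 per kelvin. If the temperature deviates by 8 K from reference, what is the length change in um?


dL = L * alpha * dT
= 273.2 * 5.0000e-06 * 8
= 0.0109280 mm
dL_um = 0.0109280 * 1000 = 10.9280 um

10.9280


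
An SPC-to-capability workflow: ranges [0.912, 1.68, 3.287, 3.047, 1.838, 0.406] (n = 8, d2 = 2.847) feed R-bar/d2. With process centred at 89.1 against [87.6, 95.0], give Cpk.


R_bar = (0.912 + 1.68 + 3.287 + 3.047 + 1.838 + 0.406) / 6 = 1.8616667
sigma = R_bar / d2 = 1.8616667 / 2.847 = 0.65390471
Cp = (USL - LSL)/(6*sigma) = (95.0 - 87.6)/(6*0.65390471) = 1.8861
Cpu = (95.0 - 89.1)/(3*0.65390471) = 3.0076
Cpl = (89.1 - 87.6)/(3*0.65390471) = 0.7646
Cpk = min(Cpu, Cpl) = 0.7646

0.7646


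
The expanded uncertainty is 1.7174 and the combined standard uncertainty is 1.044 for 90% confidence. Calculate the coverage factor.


k = U / uc
k = 1.7174 / 1.044
k = 1.645

1.645


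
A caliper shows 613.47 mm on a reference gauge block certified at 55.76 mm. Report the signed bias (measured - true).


Systematic error = measured - true
= 613.47 - 55.76
= 557.7100

557.7100


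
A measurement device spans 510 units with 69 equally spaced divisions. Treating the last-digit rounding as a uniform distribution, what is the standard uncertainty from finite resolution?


resolution = range / divisions
resolution = 510 / 69 = 7.3913043
u_res = resolution / (2*sqrt(3))
u_res = 7.3913043 / 3.4641016
u_res = 2.1337

2.1337


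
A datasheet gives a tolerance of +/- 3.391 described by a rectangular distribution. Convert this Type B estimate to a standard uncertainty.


u_B = half_width / sqrt(3)
u_B = 3.391 / 1.7320508
u_B = 1.9578

1.9578


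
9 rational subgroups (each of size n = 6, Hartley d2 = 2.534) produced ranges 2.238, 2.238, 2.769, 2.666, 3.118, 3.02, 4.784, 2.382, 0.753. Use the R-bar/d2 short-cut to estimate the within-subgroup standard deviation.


R_bar = (2.238 + 2.238 + 2.769 + 2.666 + 3.118 + 3.02 + 4.784 + 2.382 + 0.753) / 9
R_bar = 23.968 / 9 = 2.6631111
sigma_hat = R_bar / d2 = 2.6631111 / 2.534 = 1.0510

1.0510


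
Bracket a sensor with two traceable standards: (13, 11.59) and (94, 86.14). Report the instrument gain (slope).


slope = (y2 - y1) / (x2 - x1)
= (86.14 - 11.59) / (94 - 13)
= 74.5500 / 81
= 0.9204

0.9204


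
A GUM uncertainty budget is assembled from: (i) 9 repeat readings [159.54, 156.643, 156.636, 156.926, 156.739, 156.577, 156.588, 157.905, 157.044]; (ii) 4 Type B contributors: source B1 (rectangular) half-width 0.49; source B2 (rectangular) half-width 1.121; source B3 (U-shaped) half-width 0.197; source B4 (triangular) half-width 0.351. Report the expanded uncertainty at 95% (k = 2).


mean = (159.54 + 156.643 + 156.636 + 156.926 + 156.739 + 156.577 + 156.588 + 157.905 + 157.044) / 9 = 157.1775556
s = sqrt(sum((x - mean)^2)/(n-1)) = 0.97922432
u_A = s / sqrt(n) = 0.97922432 / sqrt(9) = 0.32640811
u_B1 = 0.49 / sqrt(3) = 0.28290163
u_B2 = 1.121 / sqrt(3) = 0.64720965
u_B3 = 0.197 / sqrt(2) = 0.13930004
u_B4 = 0.351 / sqrt(6) = 0.14329515
uc = sqrt(0.32640811^2 + 0.28290163^2 + 0.64720965^2 + 0.13930004^2 + 0.14329515^2) = 0.80336413
U = k * uc = 2 * 0.80336413
U = 1.6067

1.6067


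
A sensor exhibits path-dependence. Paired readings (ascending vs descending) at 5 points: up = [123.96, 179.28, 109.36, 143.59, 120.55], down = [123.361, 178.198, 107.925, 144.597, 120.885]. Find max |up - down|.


|123.96 - 123.361| = 0.5990
|179.28 - 178.198| = 1.0820
|109.36 - 107.925| = 1.4350
|143.59 - 144.597| = 1.0070
|120.55 - 120.885| = 0.3350
hysteresis = max(diffs) = 1.4350

1.4350


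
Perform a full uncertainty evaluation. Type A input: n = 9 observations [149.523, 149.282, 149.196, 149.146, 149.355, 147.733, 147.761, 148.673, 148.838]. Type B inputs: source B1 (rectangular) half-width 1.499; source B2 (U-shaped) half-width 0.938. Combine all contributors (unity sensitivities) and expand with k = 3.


mean = (149.523 + 149.282 + 149.196 + 149.146 + 149.355 + 147.733 + 147.761 + 148.673 + 148.838) / 9 = 148.8341111
s = sqrt(sum((x - mean)^2)/(n-1)) = 0.66752536
u_A = s / sqrt(n) = 0.66752536 / sqrt(9) = 0.22250845
u_B1 = 1.499 / sqrt(3) = 0.86544805
u_B2 = 0.938 / sqrt(2) = 0.66326616
uc = sqrt(0.22250845^2 + 0.86544805^2 + 0.66326616^2) = 1.1128487
U = k * uc = 3 * 1.1128487
U = 3.3385

3.3385


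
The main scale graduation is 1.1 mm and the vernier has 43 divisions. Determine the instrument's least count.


LC = MSD / n_div
= 1.1 / 43
= 0.0256

0.0256


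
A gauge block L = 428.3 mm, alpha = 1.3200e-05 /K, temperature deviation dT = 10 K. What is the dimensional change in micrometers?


dL = L * alpha * dT
= 428.3 * 1.3200e-05 * 10
= 0.0565356 mm
dL_um = 0.0565356 * 1000 = 56.5356 um

56.5356


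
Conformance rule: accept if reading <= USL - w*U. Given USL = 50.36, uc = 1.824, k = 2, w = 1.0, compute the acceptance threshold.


U = k * uc = 2 * 1.824 = 3.648
guard band g = w * U = 1.0 * 3.648 = 3.648
AL = USL - g = 50.36 - 3.648
AL = 46.7120

46.7120


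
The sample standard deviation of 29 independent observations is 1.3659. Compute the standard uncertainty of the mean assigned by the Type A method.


u_A = s / sqrt(n)
u_A = 1.3659 / sqrt(29)
u_A = 1.3659 / 5.3851648
u_A = 0.2536

0.2536


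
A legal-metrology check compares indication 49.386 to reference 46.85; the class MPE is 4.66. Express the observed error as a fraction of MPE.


e = indication - reference = 49.386 - 46.85 = 2.5360
|e| = 2.5360
ratio = |e| / MPE = 2.5360 / 4.66
ratio = 0.5442

0.5442


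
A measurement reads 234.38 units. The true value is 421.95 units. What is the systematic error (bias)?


Systematic error = measured - true
= 234.38 - 421.95
= -187.5700

-187.5700


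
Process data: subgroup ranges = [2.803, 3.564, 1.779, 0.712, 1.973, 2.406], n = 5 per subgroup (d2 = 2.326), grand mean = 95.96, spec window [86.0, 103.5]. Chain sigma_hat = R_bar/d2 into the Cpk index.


R_bar = (2.803 + 3.564 + 1.779 + 0.712 + 1.973 + 2.406) / 6 = 2.2061667
sigma = R_bar / d2 = 2.2061667 / 2.326 = 0.94848095
Cp = (USL - LSL)/(6*sigma) = (103.5 - 86.0)/(6*0.94848095) = 3.0751
Cpu = (103.5 - 95.96)/(3*0.94848095) = 2.6499
Cpl = (95.96 - 86.0)/(3*0.94848095) = 3.5003
Cpk = min(Cpu, Cpl) = 2.6499

2.6499


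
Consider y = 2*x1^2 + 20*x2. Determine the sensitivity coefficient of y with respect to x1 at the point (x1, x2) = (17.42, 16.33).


y = 2*x1^2 + 20*x2
dy/dx1 = 2*2*x1
Evaluate at x1 = 17.42: c1 = 4 * 17.42
c1 = 69.6800

69.6800


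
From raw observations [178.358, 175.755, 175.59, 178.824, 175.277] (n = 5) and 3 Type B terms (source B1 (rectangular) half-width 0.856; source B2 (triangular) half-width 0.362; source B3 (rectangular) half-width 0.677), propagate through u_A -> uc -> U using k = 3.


mean = (178.358 + 175.755 + 175.59 + 178.824 + 175.277) / 5 = 176.7608
s = sqrt(sum((x - mean)^2)/(n-1)) = 1.6875952
u_A = s / sqrt(n) = 1.6875952 / sqrt(5) = 0.75471552
u_B1 = 0.856 / sqrt(3) = 0.49421183
u_B2 = 0.362 / sqrt(6) = 0.14778588
u_B3 = 0.677 / sqrt(3) = 0.39086613
uc = sqrt(0.75471552^2 + 0.49421183^2 + 0.14778588^2 + 0.39086613^2) = 0.99421217
U = k * uc = 3 * 0.99421217
U = 2.9826

2.9826


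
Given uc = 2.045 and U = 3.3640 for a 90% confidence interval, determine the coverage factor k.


k = U / uc
k = 3.3640 / 2.045
k = 1.645

1.645


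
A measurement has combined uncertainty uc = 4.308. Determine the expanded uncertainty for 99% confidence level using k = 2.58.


U = k * uc
U = 2.58 * 4.308
U = 11.1146

11.1146


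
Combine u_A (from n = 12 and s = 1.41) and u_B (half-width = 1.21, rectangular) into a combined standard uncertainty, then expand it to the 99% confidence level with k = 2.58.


u_A = s / sqrt(n) = 1.41 / sqrt(12) = 0.40703194
u_B = half_width / sqrt(3) = 1.21 / sqrt(3) = 0.69859383
uc = sqrt(u_A^2 + u_B^2) = sqrt(0.40703194^2 + 0.69859383^2) = 0.80852232
U = k * uc = 2.58 * 0.80852232
U = 2.0860

2.0860


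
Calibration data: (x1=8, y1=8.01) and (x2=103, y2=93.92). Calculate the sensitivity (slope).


slope = (y2 - y1) / (x2 - x1)
= (93.92 - 8.01) / (103 - 8)
= 85.9100 / 95
= 0.9043

0.9043


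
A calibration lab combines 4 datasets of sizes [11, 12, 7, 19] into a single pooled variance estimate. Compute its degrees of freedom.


nu = sum_i (n_i - 1)
nu = ((11 - 1) + (12 - 1) + (7 - 1) + (19 - 1))
nu = 10 + 11 + 6 + 18
nu = 45

45


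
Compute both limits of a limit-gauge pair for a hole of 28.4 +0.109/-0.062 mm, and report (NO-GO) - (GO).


GO = nominal - lower_tol (smallest hole = maximum material condition)
GO = 28.4 - 0.062 = 28.338
NO-GO = nominal + upper_tol (largest hole = least material condition)
NO-GO = 28.4 + 0.109 = 28.509
spread = NO-GO - GO = 28.509 - 28.338 = 0.1710

0.1710


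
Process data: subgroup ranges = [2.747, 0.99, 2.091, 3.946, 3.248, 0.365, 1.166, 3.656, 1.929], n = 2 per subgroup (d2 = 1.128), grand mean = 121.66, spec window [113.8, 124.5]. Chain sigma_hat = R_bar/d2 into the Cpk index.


R_bar = (2.747 + 0.99 + 2.091 + 3.946 + 3.248 + 0.365 + 1.166 + 3.656 + 1.929) / 9 = 2.2375556
sigma = R_bar / d2 = 2.2375556 / 1.128 = 1.9836486
Cp = (USL - LSL)/(6*sigma) = (124.5 - 113.8)/(6*1.9836486) = 0.8990
Cpu = (124.5 - 121.66)/(3*1.9836486) = 0.4772
Cpl = (121.66 - 113.8)/(3*1.9836486) = 1.3208
Cpk = min(Cpu, Cpl) = 0.4772

0.4772


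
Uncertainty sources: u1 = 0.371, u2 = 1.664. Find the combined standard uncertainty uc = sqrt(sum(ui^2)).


uc = sqrt(0.371^2 + 1.664^2)
uc = sqrt(2.906537)
uc = 1.7049

1.7049


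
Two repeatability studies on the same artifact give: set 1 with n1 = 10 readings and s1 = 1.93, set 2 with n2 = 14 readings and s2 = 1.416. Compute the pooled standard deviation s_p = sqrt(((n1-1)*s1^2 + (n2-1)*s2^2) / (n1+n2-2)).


s_p = sqrt(((n1-1)*s1^2 + (n2-1)*s2^2) / (n1+n2-2))
numerator = (10-1)*1.93^2 + (14-1)*1.416^2 = 33.5241 + 26.065728 = 59.589828
denominator = 10 + 14 - 2 = 22
s_p^2 = 59.589828 / 22 = 2.7086285
s_p = sqrt(2.7086285) = 1.6458

1.6458


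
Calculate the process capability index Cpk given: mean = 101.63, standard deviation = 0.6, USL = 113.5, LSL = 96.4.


Cpu = (USL - mean) / (3*sigma) = (113.5 - 101.63) / (3*0.6) = 6.5944
Cpl = (mean - LSL) / (3*sigma) = (101.63 - 96.4) / (3*0.6) = 2.9056
Cpk = min(Cpu, Cpl) = 2.9056

2.9056


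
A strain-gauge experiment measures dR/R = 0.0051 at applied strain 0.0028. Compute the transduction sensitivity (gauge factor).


GF = (dR/R) / epsilon
= 0.0051 / 0.0028
= 1.8214

1.8214


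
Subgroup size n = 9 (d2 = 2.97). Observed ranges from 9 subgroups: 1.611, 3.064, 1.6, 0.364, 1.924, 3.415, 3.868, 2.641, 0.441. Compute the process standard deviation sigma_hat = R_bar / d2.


R_bar = (1.611 + 3.064 + 1.6 + 0.364 + 1.924 + 3.415 + 3.868 + 2.641 + 0.441) / 9
R_bar = 18.928 / 9 = 2.1031111
sigma_hat = R_bar / d2 = 2.1031111 / 2.97 = 0.7081

0.7081


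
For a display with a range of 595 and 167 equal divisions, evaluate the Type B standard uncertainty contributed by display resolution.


resolution = range / divisions
resolution = 595 / 167 = 3.5628743
u_res = resolution / (2*sqrt(3))
u_res = 3.5628743 / 3.4641016
u_res = 1.0285

1.0285


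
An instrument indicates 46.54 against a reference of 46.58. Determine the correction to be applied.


Correction = standard - reading
= 46.58 - 46.54
= 0.0400

0.0400


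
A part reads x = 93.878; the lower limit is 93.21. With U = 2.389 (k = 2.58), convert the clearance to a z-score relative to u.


u = U / k = 2.389 / 2.58 = 0.92596899
margin = |LSL - x| = |93.21 - 93.878| = 0.668
z = margin / u = 0.668 / 0.92596899
z = 0.7214

0.7214


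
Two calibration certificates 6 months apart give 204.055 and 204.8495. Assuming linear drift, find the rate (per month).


rate = (v2 - v1) / months
= (204.8495 - 204.055) / 6
= 0.7945 / 6
= 0.1324

0.1324


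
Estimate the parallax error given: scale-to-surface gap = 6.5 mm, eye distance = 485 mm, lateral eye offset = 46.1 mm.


error = h * offset / d
= 6.5 * 46.1 / 485
= 0.6178

0.6178


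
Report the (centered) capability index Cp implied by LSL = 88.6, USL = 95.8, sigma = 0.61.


Cp = (USL - LSL) / (6 * sigma)
= (95.8 - 88.6) / (6 * 0.61)
= 7.2000 / 3.6600
= 1.9672

1.9672


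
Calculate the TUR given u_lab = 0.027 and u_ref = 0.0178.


TUR = u_lab / u_ref
= 0.027 / 0.0178
= 1.5169

1.5169


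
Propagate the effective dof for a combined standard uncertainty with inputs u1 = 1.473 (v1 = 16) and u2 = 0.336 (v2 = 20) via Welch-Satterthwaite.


uc = sqrt(u1^2 + u2^2) = sqrt(1.473^2 + 0.336^2) = 1.5108359
v_eff = uc^4 / (u1^4/v1 + u2^4/v2)
= 1.5108359^4 / (1.473^4/16 + 0.336^4/20)
= 5.2103774 / 0.29487002
v_eff = 17.6701

17.6701


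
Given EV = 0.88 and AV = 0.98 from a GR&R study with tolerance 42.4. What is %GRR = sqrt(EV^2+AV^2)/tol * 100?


GRR = sqrt(EV^2 + AV^2) = sqrt(0.88^2 + 0.98^2) = 1.3171181
%GRR = GRR / tol * 100 = 1.3171181 / 42.4 * 100
%GRR = 3.1064

3.1064


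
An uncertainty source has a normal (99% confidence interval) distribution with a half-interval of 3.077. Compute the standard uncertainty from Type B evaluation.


u_B = half_width / 2.576
u_B = 3.077 / 2.576
u_B = 1.1945

1.1945


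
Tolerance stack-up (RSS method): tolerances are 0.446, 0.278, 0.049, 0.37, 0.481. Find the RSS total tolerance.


RSS = sqrt(0.446^2 + 0.278^2 + 0.049^2 + 0.37^2 + 0.481^2)
= sqrt(0.646862)
= 0.8043

0.8043


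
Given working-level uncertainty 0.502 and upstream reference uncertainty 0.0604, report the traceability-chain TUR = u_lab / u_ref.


TUR = u_lab / u_ref
= 0.502 / 0.0604
= 8.3113

8.3113


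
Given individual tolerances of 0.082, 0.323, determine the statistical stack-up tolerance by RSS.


RSS = sqrt(0.082^2 + 0.323^2)
= sqrt(0.111053)
= 0.3332

0.3332


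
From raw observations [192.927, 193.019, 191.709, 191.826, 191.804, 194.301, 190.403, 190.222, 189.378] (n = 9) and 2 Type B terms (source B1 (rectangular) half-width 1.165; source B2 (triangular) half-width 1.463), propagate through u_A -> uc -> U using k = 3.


mean = (192.927 + 193.019 + 191.709 + 191.826 + 191.804 + 194.301 + 190.403 + 190.222 + 189.378) / 9 = 191.7321111
s = sqrt(sum((x - mean)^2)/(n-1)) = 1.5526735
u_A = s / sqrt(n) = 1.5526735 / sqrt(9) = 0.51755783
u_B1 = 1.165 / sqrt(3) = 0.67261306
u_B2 = 1.463 / sqrt(6) = 0.59726725
uc = sqrt(0.51755783^2 + 0.67261306^2 + 0.59726725^2) = 1.0377874
U = k * uc = 3 * 1.0377874
U = 3.1134

3.1134


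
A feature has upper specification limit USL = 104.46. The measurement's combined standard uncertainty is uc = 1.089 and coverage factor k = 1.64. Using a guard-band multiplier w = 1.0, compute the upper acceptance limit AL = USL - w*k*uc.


U = k * uc = 1.64 * 1.089 = 1.78596
guard band g = w * U = 1.0 * 1.78596 = 1.78596
AL = USL - g = 104.46 - 1.78596
AL = 102.6740

102.6740


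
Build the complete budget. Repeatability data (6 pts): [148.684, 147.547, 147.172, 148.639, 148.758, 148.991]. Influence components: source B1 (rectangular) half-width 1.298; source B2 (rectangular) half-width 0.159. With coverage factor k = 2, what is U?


mean = (148.684 + 147.547 + 147.172 + 148.639 + 148.758 + 148.991) / 6 = 148.2985
s = sqrt(sum((x - mean)^2)/(n-1)) = 0.74686029
u_A = s / sqrt(n) = 0.74686029 / sqrt(6) = 0.30490444
u_B1 = 1.298 / sqrt(3) = 0.74940065
u_B2 = 0.159 / sqrt(3) = 0.091798693
uc = sqrt(0.30490444^2 + 0.74940065^2 + 0.091798693^2) = 0.81424508
U = k * uc = 2 * 0.81424508
U = 1.6285

1.6285


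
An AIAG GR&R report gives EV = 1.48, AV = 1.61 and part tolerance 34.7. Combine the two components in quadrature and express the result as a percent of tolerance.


GRR = sqrt(EV^2 + AV^2) = sqrt(1.48^2 + 1.61^2) = 2.1868928
%GRR = GRR / tol * 100 = 2.1868928 / 34.7 * 100
%GRR = 6.3023

6.3023


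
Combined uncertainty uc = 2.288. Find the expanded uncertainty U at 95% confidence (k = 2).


U = k * uc
U = 2 * 2.288
U = 4.5760

4.5760


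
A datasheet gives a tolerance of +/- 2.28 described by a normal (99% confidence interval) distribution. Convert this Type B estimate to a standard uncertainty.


u_B = half_width / 2.576
u_B = 2.28 / 2.576
u_B = 0.8851

0.8851


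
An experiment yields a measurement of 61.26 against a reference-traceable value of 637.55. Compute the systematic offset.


Systematic error = measured - true
= 61.26 - 637.55
= -576.2900

-576.2900


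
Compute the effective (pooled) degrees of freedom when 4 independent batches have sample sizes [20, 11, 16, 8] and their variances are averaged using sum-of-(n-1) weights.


nu = sum_i (n_i - 1)
nu = ((20 - 1) + (11 - 1) + (16 - 1) + (8 - 1))
nu = 19 + 10 + 15 + 7
nu = 51

51


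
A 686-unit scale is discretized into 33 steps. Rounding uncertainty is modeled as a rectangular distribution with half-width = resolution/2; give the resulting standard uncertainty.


resolution = range / divisions
resolution = 686 / 33 = 20.787879
u_res = resolution / (2*sqrt(3))
u_res = 20.787879 / 3.4641016
u_res = 6.0009

6.0009


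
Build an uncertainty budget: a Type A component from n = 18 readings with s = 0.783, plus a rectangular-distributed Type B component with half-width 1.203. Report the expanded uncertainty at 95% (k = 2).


u_A = s / sqrt(n) = 0.783 / sqrt(18) = 0.18455487
u_B = half_width / sqrt(3) = 1.203 / sqrt(3) = 0.69455237
uc = sqrt(u_A^2 + u_B^2) = sqrt(0.18455487^2 + 0.69455237^2) = 0.71865395
U = k * uc = 2 * 0.71865395
U = 1.4373

1.4373


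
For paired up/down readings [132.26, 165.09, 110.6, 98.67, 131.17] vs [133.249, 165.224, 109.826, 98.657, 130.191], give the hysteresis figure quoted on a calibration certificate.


|132.26 - 133.249| = 0.9890
|165.09 - 165.224| = 0.1340
|110.6 - 109.826| = 0.7740
|98.67 - 98.657| = 0.0130
|131.17 - 130.191| = 0.9790
hysteresis = max(diffs) = 0.9890

0.9890


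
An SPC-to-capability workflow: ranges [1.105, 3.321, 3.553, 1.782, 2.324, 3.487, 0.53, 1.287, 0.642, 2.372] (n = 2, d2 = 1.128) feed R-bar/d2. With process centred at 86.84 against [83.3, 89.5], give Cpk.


R_bar = (1.105 + 3.321 + 3.553 + 1.782 + 2.324 + 3.487 + 0.53 + 1.287 + 0.642 + 2.372) / 10 = 2.0403
sigma = R_bar / d2 = 2.0403 / 1.128 = 1.8087766
Cp = (USL - LSL)/(6*sigma) = (89.5 - 83.3)/(6*1.8087766) = 0.5713
Cpu = (89.5 - 86.84)/(3*1.8087766) = 0.4902
Cpl = (86.84 - 83.3)/(3*1.8087766) = 0.6524
Cpk = min(Cpu, Cpl) = 0.4902

0.4902


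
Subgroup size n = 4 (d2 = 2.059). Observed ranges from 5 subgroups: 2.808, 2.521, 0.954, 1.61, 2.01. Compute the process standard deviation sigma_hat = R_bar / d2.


R_bar = (2.808 + 2.521 + 0.954 + 1.61 + 2.01) / 5
R_bar = 9.903 / 5 = 1.9806
sigma_hat = R_bar / d2 = 1.9806 / 2.059 = 0.9619

0.9619


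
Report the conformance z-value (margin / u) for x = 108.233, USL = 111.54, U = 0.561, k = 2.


u = U / k = 0.561 / 2 = 0.2805
margin = |USL - x| = |111.54 - 108.233| = 3.307
z = margin / u = 3.307 / 0.2805
z = 11.7897

11.7897


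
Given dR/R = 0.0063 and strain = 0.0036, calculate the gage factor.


GF = (dR/R) / epsilon
= 0.0063 / 0.0036
= 1.7500

1.7500


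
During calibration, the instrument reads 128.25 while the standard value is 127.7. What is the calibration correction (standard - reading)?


Correction = standard - reading
= 127.7 - 128.25
= -0.5500

-0.5500


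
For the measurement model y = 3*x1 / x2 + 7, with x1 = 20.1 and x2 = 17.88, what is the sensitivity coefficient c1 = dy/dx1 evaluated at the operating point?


y = 3*x1 / x2 + 7
dy/dx1 = 3/x2
Evaluate at x2 = 17.88: c1 = 3 / 17.88
c1 = 0.1678

0.1678


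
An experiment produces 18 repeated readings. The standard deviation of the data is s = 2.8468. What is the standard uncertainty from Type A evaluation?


u_A = s / sqrt(n)
u_A = 2.8468 / sqrt(18)
u_A = 2.8468 / 4.2426407
u_A = 0.6710

0.6710


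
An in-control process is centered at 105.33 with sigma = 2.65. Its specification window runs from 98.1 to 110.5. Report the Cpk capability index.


Cpu = (USL - mean) / (3*sigma) = (110.5 - 105.33) / (3*2.65) = 0.6503
Cpl = (mean - LSL) / (3*sigma) = (105.33 - 98.1) / (3*2.65) = 0.9094
Cpk = min(Cpu, Cpl) = 0.6503

0.6503


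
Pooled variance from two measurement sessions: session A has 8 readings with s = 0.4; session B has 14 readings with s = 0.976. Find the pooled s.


s_p = sqrt(((n1-1)*s1^2 + (n2-1)*s2^2) / (n1+n2-2))
numerator = (8-1)*0.4^2 + (14-1)*0.976^2 = 1.12 + 12.383488 = 13.503488
denominator = 8 + 14 - 2 = 20
s_p^2 = 13.503488 / 20 = 0.6751744
s_p = sqrt(0.6751744) = 0.8217

0.8217


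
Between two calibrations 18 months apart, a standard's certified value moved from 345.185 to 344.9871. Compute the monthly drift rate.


rate = (v2 - v1) / months
= (344.9871 - 345.185) / 18
= -0.1979 / 18
= -0.0110

-0.0110


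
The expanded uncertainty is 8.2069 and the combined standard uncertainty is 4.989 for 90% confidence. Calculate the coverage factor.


k = U / uc
k = 8.2069 / 4.989
k = 1.645

1.645


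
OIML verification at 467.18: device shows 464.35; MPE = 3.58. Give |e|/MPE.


e = indication - reference = 464.35 - 467.18 = -2.8300
|e| = 2.8300
ratio = |e| / MPE = 2.8300 / 3.58
ratio = 0.7905

0.7905


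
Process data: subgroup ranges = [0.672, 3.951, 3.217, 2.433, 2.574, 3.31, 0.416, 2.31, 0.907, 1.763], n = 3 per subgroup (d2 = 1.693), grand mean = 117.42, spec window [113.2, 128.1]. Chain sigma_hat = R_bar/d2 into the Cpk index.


R_bar = (0.672 + 3.951 + 3.217 + 2.433 + 2.574 + 3.31 + 0.416 + 2.31 + 0.907 + 1.763) / 10 = 2.1553
sigma = R_bar / d2 = 2.1553 / 1.693 = 1.2730656
Cp = (USL - LSL)/(6*sigma) = (128.1 - 113.2)/(6*1.2730656) = 1.9507
Cpu = (128.1 - 117.42)/(3*1.2730656) = 2.7964
Cpl = (117.42 - 113.2)/(3*1.2730656) = 1.1049
Cpk = min(Cpu, Cpl) = 1.1049

1.1049


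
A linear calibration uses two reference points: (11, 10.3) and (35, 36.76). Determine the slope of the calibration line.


slope = (y2 - y1) / (x2 - x1)
= (36.76 - 10.3) / (35 - 11)
= 26.4600 / 24
= 1.1025

1.1025


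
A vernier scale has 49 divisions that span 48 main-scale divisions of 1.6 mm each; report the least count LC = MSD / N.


LC = MSD / n_div
= 1.6 / 49
= 0.0327

0.0327


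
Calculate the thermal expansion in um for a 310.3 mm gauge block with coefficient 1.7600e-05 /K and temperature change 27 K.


dL = L * alpha * dT
= 310.3 * 1.7600e-05 * 27
= 0.1474546 mm
dL_um = 0.1474546 * 1000 = 147.4546 um

147.4546
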